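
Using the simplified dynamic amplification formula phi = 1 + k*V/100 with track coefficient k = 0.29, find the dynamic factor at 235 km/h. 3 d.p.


phi = 1 + k * V / 100
phi = 1 + 0.29 * 235 / 100
phi = 1 + 0.6815
phi = 1.682

1.682


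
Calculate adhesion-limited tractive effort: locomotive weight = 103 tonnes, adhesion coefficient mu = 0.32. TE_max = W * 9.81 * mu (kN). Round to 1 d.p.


TE_max = W * g * mu
TE_max = 103 * 9.81 * 0.32
TE_max = 1010.43 * 0.32
TE_max = 323.3 kN

323.3


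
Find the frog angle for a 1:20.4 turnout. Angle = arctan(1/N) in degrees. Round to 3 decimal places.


1/N = 1/20.4 = 0.04902
angle = arctan(0.04902) = 0.04898 rad
angle = 0.04898 * 180/pi = 2.806 degrees

2.806


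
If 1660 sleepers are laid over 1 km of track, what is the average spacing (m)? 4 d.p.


Spacing = 1000 m / number of sleepers
Spacing = 1000 / 1660
Spacing = 0.6024 m

0.6024


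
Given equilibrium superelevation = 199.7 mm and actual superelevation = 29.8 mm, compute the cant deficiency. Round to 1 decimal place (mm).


Cant deficiency = equilibrium cant - actual cant
CD = 199.7 - 29.8
CD = 169.9 mm

169.9


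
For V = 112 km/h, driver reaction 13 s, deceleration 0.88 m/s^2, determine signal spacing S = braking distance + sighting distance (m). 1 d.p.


V = 112 / 3.6 = 31.1111 m/s
Braking distance = 31.1111^2 / (2*0.88) = 549.9439 m
Sighting distance = 31.1111 * 13 = 404.4444 m
S = 549.9439 + 404.4444 = 954.4 m

954.4


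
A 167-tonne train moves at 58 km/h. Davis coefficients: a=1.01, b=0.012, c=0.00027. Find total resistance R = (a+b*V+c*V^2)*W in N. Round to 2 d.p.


b*V = 0.012 * 58 = 0.696
c*V^2 = 0.00027 * 3364 = 0.90828
R_per_t = 1.01 + 0.696 + 0.90828 = 2.61428 N/t
R_total = 2.61428 * 167 = 436.58 N

436.58


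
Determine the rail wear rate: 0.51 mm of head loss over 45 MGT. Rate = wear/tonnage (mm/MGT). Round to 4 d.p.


Wear rate = total wear / cumulative tonnage
Rate = 0.51 / 45
Rate = 0.0113 mm/MGT

0.0113


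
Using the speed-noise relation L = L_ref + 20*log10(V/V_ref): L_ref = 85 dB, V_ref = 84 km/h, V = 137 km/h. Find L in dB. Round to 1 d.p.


V/V_ref = 137 / 84 = 1.630952
log10(1.630952) = 0.212441
20 * 0.212441 = 4.2488
L = 85 + 4.2488 = 89.2 dB

89.2


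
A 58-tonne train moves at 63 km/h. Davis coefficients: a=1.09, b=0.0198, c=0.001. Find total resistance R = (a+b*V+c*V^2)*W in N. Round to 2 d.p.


b*V = 0.0198 * 63 = 1.2474
c*V^2 = 0.001 * 3969 = 3.969
R_per_t = 1.09 + 1.2474 + 3.969 = 6.3064 N/t
R_total = 6.3064 * 58 = 365.77 N

365.77


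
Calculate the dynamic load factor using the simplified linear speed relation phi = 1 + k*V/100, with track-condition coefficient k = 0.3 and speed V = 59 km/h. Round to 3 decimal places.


phi = 1 + k * V / 100
phi = 1 + 0.3 * 59 / 100
phi = 1 + 0.177
phi = 1.177

1.177


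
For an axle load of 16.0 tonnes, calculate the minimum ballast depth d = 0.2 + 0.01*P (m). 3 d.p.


d = 0.2 + 0.01 * 16.0
d = 0.2 + 0.16
d = 0.360 m

0.360


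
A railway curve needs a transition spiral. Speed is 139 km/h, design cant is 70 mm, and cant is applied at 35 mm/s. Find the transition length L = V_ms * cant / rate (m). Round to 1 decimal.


Convert speed: V = 139 / 3.6 = 38.6111 m/s
L = 38.6111 * 70 / 35
L = 2702.7778 / 35
L = 77.2 m

77.2


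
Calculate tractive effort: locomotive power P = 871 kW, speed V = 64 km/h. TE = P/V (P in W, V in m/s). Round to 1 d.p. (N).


Convert: P = 871 kW = 871000 W
V = 64 / 3.6 = 17.7778 m/s
TE = 871000 / 17.7778
TE = 48993.8 N

48993.8


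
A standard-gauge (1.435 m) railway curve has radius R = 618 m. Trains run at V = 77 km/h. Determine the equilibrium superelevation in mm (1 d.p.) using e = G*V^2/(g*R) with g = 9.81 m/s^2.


Convert speed: V = 77 / 3.6 = 21.3889 m/s
Apply formula: e = 1.435 * 21.3889^2 / (9.81 * 618)
e = 1.435 * 457.4846 / 6062.58
e = 0.108286 m = 108.3 mm

108.3


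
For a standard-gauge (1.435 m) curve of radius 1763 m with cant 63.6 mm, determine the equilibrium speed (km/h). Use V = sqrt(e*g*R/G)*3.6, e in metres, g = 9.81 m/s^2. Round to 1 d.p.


Convert cant: e = 63.6 mm = 0.0636 m
V_ms = sqrt(0.0636 * 9.81 * 1763 / 1.435)
V_ms = sqrt(766.525371) = 27.6862 m/s
V = 27.6862 * 3.6 = 99.7 km/h

99.7


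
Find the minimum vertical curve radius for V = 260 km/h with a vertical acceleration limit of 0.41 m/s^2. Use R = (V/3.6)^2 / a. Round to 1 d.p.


Convert speed: V = 260 / 3.6 = 72.2222 m/s
V^2 = 5216.0494 m^2/s^2
R_v = 5216.0494 / 0.41
R_v = 12722.1 m

12722.1


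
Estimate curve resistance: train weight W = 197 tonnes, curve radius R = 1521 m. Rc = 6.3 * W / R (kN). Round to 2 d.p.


Rc = 6.3 * W / R
Rc = 6.3 * 197 / 1521
Rc = 1241.1 / 1521
Rc = 0.82 kN

0.82


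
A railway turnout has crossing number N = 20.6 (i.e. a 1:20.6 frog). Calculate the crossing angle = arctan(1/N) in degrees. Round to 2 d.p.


1/N = 1/20.6 = 0.048544
angle = arctan(0.048544) = 0.048506 rad
angle = 0.048506 * 180/pi = 2.78 degrees

2.78


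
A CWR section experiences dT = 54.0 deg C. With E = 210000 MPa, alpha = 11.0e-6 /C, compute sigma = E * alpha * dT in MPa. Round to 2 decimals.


sigma = E * alpha * dT
sigma = 210000 * 11.0e-6 * 54.0
sigma = 2.31 * 54.0
sigma = 124.74 MPa

124.74


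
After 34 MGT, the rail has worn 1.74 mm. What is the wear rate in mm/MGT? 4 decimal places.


Wear rate = total wear / cumulative tonnage
Rate = 1.74 / 34
Rate = 0.0512 mm/MGT

0.0512


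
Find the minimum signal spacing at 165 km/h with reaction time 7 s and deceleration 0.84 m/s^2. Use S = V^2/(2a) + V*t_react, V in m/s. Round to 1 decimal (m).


V = 165 / 3.6 = 45.8333 m/s
Braking distance = 45.8333^2 / (2*0.84) = 1250.4134 m
Sighting distance = 45.8333 * 7 = 320.8333 m
S = 1250.4134 + 320.8333 = 1571.2 m

1571.2


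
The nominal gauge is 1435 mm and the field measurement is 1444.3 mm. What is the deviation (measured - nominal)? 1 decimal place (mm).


Deviation = measured - nominal
Deviation = 1444.3 - 1435
Deviation = 9.3 mm

9.3


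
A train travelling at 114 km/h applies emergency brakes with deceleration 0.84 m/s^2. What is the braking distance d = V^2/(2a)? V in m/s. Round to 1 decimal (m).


Convert speed: V = 114 / 3.6 = 31.6667 m/s
V^2 = 1002.7778
d = 1002.7778 / (2 * 0.84)
d = 1002.7778 / 1.68
d = 596.9 m

596.9


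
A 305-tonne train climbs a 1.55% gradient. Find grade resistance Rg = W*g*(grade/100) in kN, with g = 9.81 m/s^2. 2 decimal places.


Rg = W * 9.81 * grade / 100
Rg = 305 * 9.81 * 1.55 / 100
Rg = 2992.05 * 0.0155
Rg = 46.38 kN

46.38


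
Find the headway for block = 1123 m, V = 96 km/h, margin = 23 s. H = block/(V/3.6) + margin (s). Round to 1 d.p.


V = 96 / 3.6 = 26.6667 m/s
Block traversal time = 1123 / 26.6667 = 42.1125 s
Headway = 42.1125 + 23
Headway = 65.1 s

65.1


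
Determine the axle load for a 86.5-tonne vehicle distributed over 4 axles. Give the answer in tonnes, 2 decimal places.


Load per axle = total weight / number of axles
Load = 86.5 / 4
Load = 21.63 tonnes

21.63


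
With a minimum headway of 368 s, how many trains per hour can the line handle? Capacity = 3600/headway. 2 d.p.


Capacity = 3600 / headway
Capacity = 3600 / 368
Capacity = 9.78 trains/hour

9.78


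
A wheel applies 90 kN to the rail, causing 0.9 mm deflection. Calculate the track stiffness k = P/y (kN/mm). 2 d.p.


Track stiffness k = P / y
k = 90 / 0.9
k = 100.00 kN/mm

100.00


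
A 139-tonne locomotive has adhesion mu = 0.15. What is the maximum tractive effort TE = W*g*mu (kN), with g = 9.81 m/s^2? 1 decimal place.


TE_max = W * g * mu
TE_max = 139 * 9.81 * 0.15
TE_max = 1363.59 * 0.15
TE_max = 204.5 kN

204.5


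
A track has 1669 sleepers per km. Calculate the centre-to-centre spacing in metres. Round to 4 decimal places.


Spacing = 1000 m / number of sleepers
Spacing = 1000 / 1669
Spacing = 0.5992 m

0.5992


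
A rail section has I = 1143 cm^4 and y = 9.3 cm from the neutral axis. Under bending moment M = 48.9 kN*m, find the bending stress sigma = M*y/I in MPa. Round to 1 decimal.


Convert units:
M = 48.9 kN*m = 48900000 N*mm
y = 9.3 cm = 93 mm
I = 1143 cm^4 = 11430000 mm^4
sigma = 48900000 * 93 / 11430000
sigma = 397.9 MPa

397.9


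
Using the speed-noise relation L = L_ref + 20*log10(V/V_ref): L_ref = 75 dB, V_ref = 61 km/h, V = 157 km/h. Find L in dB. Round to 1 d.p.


V/V_ref = 157 / 61 = 2.57377
log10(2.57377) = 0.41057
20 * 0.41057 = 8.2114
L = 75 + 8.2114 = 83.2 dB

83.2


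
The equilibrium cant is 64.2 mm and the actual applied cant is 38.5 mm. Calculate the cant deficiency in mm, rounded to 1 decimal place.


Cant deficiency = equilibrium cant - actual cant
CD = 64.2 - 38.5
CD = 25.7 mm

25.7


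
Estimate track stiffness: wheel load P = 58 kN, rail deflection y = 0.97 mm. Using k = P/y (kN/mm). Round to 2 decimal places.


Track stiffness k = P / y
k = 58 / 0.97
k = 59.79 kN/mm

59.79


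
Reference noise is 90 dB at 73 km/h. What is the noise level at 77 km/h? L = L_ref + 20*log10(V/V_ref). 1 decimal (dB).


V/V_ref = 77 / 73 = 1.054795
log10(1.054795) = 0.023168
20 * 0.023168 = 0.4634
L = 90 + 0.4634 = 90.5 dB

90.5


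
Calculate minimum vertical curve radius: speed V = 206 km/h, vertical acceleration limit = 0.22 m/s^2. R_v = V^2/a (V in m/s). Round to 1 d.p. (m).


Convert speed: V = 206 / 3.6 = 57.2222 m/s
V^2 = 3274.3827 m^2/s^2
R_v = 3274.3827 / 0.22
R_v = 14883.6 m

14883.6


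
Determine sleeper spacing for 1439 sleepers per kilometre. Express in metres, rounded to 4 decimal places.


Spacing = 1000 m / number of sleepers
Spacing = 1000 / 1439
Spacing = 0.6949 m

0.6949


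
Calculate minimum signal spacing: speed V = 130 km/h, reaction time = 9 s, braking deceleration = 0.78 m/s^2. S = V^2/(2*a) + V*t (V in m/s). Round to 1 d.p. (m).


V = 130 / 3.6 = 36.1111 m/s
Braking distance = 36.1111^2 / (2*0.78) = 835.9053 m
Sighting distance = 36.1111 * 9 = 325.0 m
S = 835.9053 + 325.0 = 1160.9 m

1160.9


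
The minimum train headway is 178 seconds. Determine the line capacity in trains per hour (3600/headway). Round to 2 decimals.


Capacity = 3600 / headway
Capacity = 3600 / 178
Capacity = 20.22 trains/hour

20.22


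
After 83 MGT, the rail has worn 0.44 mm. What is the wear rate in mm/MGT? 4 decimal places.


Wear rate = total wear / cumulative tonnage
Rate = 0.44 / 83
Rate = 0.0053 mm/MGT

0.0053


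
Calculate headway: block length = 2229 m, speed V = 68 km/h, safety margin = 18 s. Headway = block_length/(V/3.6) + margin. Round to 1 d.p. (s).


V = 68 / 3.6 = 18.8889 m/s
Block traversal time = 2229 / 18.8889 = 118.0059 s
Headway = 118.0059 + 18
Headway = 136.0 s

136.0


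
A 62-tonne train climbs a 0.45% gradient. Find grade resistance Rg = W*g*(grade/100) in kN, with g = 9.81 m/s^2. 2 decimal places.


Rg = W * 9.81 * grade / 100
Rg = 62 * 9.81 * 0.45 / 100
Rg = 608.22 * 0.0045
Rg = 2.74 kN

2.74


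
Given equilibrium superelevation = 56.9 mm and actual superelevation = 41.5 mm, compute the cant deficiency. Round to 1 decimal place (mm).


Cant deficiency = equilibrium cant - actual cant
CD = 56.9 - 41.5
CD = 15.4 mm

15.4


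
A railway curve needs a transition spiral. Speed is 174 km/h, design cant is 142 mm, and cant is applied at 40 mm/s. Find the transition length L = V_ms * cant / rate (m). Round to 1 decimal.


Convert speed: V = 174 / 3.6 = 48.3333 m/s
L = 48.3333 * 142 / 40
L = 6863.3333 / 40
L = 171.6 m

171.6


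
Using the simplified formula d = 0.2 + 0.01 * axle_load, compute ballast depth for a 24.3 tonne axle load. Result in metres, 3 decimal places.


d = 0.2 + 0.01 * 24.3
d = 0.2 + 0.243
d = 0.443 m

0.443


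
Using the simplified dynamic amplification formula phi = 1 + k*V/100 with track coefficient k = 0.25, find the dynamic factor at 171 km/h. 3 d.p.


phi = 1 + k * V / 100
phi = 1 + 0.25 * 171 / 100
phi = 1 + 0.4275
phi = 1.428

1.428


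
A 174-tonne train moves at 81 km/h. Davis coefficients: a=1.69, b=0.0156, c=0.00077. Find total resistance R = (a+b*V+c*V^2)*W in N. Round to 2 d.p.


b*V = 0.0156 * 81 = 1.2636
c*V^2 = 0.00077 * 6561 = 5.05197
R_per_t = 1.69 + 1.2636 + 5.05197 = 8.00557 N/t
R_total = 8.00557 * 174 = 1392.97 N

1392.97


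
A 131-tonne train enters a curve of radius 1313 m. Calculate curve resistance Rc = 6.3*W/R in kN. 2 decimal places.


Rc = 6.3 * W / R
Rc = 6.3 * 131 / 1313
Rc = 825.3 / 1313
Rc = 0.63 kN

0.63


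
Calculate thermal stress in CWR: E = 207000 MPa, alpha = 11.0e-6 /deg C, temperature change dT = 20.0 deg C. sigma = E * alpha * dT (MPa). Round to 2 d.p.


sigma = E * alpha * dT
sigma = 207000 * 11.0e-6 * 20.0
sigma = 2.277 * 20.0
sigma = 45.54 MPa

45.54


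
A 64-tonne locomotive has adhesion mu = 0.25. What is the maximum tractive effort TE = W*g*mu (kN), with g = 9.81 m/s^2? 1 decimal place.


TE_max = W * g * mu
TE_max = 64 * 9.81 * 0.25
TE_max = 627.84 * 0.25
TE_max = 157.0 kN

157.0


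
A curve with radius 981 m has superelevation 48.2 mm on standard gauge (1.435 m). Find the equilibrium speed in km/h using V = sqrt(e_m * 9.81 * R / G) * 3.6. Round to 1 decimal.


Convert cant: e = 48.2 mm = 0.0482 m
V_ms = sqrt(0.0482 * 9.81 * 981 / 1.435)
V_ms = sqrt(323.245994) = 17.979 m/s
V = 17.979 * 3.6 = 64.7 km/h

64.7


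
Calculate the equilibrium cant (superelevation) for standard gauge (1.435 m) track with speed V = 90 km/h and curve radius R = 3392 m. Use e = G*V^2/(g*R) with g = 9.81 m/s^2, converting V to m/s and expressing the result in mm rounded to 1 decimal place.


Convert speed: V = 90 / 3.6 = 25.0 m/s
Apply formula: e = 1.435 * 25.0^2 / (9.81 * 3392)
e = 1.435 * 625.0 / 33275.52
e = 0.026953 m = 27.0 mm

27.0


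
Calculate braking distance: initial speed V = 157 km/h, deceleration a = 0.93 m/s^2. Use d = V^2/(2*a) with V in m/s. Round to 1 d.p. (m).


Convert speed: V = 157 / 3.6 = 43.6111 m/s
V^2 = 1901.929
d = 1901.929 / (2 * 0.93)
d = 1901.929 / 1.86
d = 1022.5 m

1022.5


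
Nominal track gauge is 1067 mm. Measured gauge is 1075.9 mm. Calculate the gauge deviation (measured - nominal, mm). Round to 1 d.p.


Deviation = measured - nominal
Deviation = 1075.9 - 1067
Deviation = 8.9 mm

8.9


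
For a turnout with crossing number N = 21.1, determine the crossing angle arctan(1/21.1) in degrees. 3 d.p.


1/N = 1/21.1 = 0.047393
angle = arctan(0.047393) = 0.047358 rad
angle = 0.047358 * 180/pi = 2.713 degrees

2.713


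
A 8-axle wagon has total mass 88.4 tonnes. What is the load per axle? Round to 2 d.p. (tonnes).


Load per axle = total weight / number of axles
Load = 88.4 / 8
Load = 11.05 tonnes

11.05


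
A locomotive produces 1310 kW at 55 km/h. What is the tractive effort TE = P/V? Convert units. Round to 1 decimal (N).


Convert: P = 1310 kW = 1310000 W
V = 55 / 3.6 = 15.2778 m/s
TE = 1310000 / 15.2778
TE = 85745.5 N

85745.5


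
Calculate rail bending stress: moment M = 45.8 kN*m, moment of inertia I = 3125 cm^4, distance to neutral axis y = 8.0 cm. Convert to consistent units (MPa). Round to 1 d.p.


Convert units:
M = 45.8 kN*m = 45800000 N*mm
y = 8.0 cm = 80 mm
I = 3125 cm^4 = 31250000 mm^4
sigma = 45800000 * 80 / 31250000
sigma = 117.2 MPa

117.2


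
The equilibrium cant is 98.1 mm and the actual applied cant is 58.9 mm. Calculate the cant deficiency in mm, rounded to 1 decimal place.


Cant deficiency = equilibrium cant - actual cant
CD = 98.1 - 58.9
CD = 39.2 mm

39.2


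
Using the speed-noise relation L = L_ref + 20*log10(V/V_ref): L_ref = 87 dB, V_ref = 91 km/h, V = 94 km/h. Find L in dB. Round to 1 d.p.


V/V_ref = 94 / 91 = 1.032967
log10(1.032967) = 0.014086
20 * 0.014086 = 0.2817
L = 87 + 0.2817 = 87.3 dB

87.3


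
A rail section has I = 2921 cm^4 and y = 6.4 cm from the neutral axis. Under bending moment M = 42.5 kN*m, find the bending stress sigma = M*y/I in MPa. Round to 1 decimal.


Convert units:
M = 42.5 kN*m = 42500000 N*mm
y = 6.4 cm = 64 mm
I = 2921 cm^4 = 29210000 mm^4
sigma = 42500000 * 64 / 29210000
sigma = 93.1 MPa

93.1


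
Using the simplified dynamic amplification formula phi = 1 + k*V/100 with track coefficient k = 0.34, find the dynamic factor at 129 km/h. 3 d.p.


phi = 1 + k * V / 100
phi = 1 + 0.34 * 129 / 100
phi = 1 + 0.4386
phi = 1.439

1.439


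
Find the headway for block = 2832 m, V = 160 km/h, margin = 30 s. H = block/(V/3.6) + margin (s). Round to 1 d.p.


V = 160 / 3.6 = 44.4444 m/s
Block traversal time = 2832 / 44.4444 = 63.72 s
Headway = 63.72 + 30
Headway = 93.7 s

93.7


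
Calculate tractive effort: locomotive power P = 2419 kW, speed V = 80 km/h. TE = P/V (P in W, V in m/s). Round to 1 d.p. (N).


Convert: P = 2419 kW = 2419000 W
V = 80 / 3.6 = 22.2222 m/s
TE = 2419000 / 22.2222
TE = 108855.0 N

108855.0


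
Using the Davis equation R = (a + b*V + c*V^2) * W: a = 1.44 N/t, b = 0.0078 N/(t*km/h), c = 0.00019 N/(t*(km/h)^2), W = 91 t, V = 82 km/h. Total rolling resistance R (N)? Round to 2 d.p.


b*V = 0.0078 * 82 = 0.6396
c*V^2 = 0.00019 * 6724 = 1.27756
R_per_t = 1.44 + 0.6396 + 1.27756 = 3.35716 N/t
R_total = 3.35716 * 91 = 305.50 N

305.50


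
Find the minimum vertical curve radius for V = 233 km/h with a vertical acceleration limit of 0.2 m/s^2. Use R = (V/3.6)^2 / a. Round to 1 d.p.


Convert speed: V = 233 / 3.6 = 64.7222 m/s
V^2 = 4188.966 m^2/s^2
R_v = 4188.966 / 0.2
R_v = 20944.8 m

20944.8


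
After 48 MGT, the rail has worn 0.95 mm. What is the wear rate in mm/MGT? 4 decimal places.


Wear rate = total wear / cumulative tonnage
Rate = 0.95 / 48
Rate = 0.0198 mm/MGT

0.0198


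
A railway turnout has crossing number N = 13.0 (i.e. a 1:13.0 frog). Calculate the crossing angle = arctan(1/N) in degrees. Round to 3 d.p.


1/N = 1/13.0 = 0.076923
angle = arctan(0.076923) = 0.076772 rad
angle = 0.076772 * 180/pi = 4.399 degrees

4.399


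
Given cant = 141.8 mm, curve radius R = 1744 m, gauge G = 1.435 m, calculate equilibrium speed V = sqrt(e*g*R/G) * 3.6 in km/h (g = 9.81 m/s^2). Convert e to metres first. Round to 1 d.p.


Convert cant: e = 141.8 mm = 0.1418 m
V_ms = sqrt(0.1418 * 9.81 * 1744 / 1.435)
V_ms = sqrt(1690.595925) = 41.1169 m/s
V = 41.1169 * 3.6 = 148.0 km/h

148.0


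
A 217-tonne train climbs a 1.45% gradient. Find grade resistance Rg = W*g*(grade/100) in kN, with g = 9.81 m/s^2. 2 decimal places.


Rg = W * 9.81 * grade / 100
Rg = 217 * 9.81 * 1.45 / 100
Rg = 2128.77 * 0.0145
Rg = 30.87 kN

30.87


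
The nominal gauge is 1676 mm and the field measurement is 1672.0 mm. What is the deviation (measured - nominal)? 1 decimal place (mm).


Deviation = measured - nominal
Deviation = 1672.0 - 1676
Deviation = -4.0 mm

-4.0


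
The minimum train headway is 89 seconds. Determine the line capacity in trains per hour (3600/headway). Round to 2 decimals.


Capacity = 3600 / headway
Capacity = 3600 / 89
Capacity = 40.45 trains/hour

40.45


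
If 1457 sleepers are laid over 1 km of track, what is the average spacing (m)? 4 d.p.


Spacing = 1000 m / number of sleepers
Spacing = 1000 / 1457
Spacing = 0.6863 m

0.6863


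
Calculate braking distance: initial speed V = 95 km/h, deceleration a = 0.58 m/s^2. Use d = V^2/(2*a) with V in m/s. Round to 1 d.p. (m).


Convert speed: V = 95 / 3.6 = 26.3889 m/s
V^2 = 696.3735
d = 696.3735 / (2 * 0.58)
d = 696.3735 / 1.16
d = 600.3 m

600.3


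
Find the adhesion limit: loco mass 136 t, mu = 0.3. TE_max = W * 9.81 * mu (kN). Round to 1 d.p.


TE_max = W * g * mu
TE_max = 136 * 9.81 * 0.3
TE_max = 1334.16 * 0.3
TE_max = 400.2 kN

400.2


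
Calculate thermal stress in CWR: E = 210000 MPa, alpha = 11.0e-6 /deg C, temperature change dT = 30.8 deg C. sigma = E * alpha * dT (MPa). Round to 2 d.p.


sigma = E * alpha * dT
sigma = 210000 * 11.0e-6 * 30.8
sigma = 2.31 * 30.8
sigma = 71.15 MPa

71.15


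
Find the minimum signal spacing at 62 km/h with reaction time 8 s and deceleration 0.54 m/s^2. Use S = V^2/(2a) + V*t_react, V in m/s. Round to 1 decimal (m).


V = 62 / 3.6 = 17.2222 m/s
Braking distance = 17.2222^2 / (2*0.54) = 274.6342 m
Sighting distance = 17.2222 * 8 = 137.7778 m
S = 274.6342 + 137.7778 = 412.4 m

412.4


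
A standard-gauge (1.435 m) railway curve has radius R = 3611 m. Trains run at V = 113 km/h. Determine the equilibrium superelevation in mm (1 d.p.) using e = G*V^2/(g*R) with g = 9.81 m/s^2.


Convert speed: V = 113 / 3.6 = 31.3889 m/s
Apply formula: e = 1.435 * 31.3889^2 / (9.81 * 3611)
e = 1.435 * 985.2623 / 35423.91
e = 0.039912 m = 39.9 mm

39.9


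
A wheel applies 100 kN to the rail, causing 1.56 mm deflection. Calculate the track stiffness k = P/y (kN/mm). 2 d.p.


Track stiffness k = P / y
k = 100 / 1.56
k = 64.10 kN/mm

64.10


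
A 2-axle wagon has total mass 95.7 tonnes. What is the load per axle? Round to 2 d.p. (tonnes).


Load per axle = total weight / number of axles
Load = 95.7 / 2
Load = 47.85 tonnes

47.85


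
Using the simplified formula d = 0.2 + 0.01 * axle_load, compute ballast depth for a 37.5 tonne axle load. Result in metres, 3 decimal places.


d = 0.2 + 0.01 * 37.5
d = 0.2 + 0.375
d = 0.575 m

0.575


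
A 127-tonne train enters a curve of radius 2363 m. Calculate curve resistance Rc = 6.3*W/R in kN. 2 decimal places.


Rc = 6.3 * W / R
Rc = 6.3 * 127 / 2363
Rc = 800.1 / 2363
Rc = 0.34 kN

0.34


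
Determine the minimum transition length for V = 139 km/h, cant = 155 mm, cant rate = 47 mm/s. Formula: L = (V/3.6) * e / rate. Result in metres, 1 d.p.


Convert speed: V = 139 / 3.6 = 38.6111 m/s
L = 38.6111 * 155 / 47
L = 5984.7222 / 47
L = 127.3 m

127.3


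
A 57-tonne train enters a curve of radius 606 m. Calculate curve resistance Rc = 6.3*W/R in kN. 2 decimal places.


Rc = 6.3 * W / R
Rc = 6.3 * 57 / 606
Rc = 359.1 / 606
Rc = 0.59 kN

0.59


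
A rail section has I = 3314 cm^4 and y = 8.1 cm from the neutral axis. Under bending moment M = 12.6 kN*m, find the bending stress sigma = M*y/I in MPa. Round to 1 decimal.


Convert units:
M = 12.6 kN*m = 12600000 N*mm
y = 8.1 cm = 81 mm
I = 3314 cm^4 = 33140000 mm^4
sigma = 12600000 * 81 / 33140000
sigma = 30.8 MPa

30.8


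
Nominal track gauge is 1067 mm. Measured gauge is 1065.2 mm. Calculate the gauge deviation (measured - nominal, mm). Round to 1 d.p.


Deviation = measured - nominal
Deviation = 1065.2 - 1067
Deviation = -1.8 mm

-1.8


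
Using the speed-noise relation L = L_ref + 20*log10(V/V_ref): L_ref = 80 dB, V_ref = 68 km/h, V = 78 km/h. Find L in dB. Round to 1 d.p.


V/V_ref = 78 / 68 = 1.147059
log10(1.147059) = 0.059586
20 * 0.059586 = 1.1917
L = 80 + 1.1917 = 81.2 dB

81.2


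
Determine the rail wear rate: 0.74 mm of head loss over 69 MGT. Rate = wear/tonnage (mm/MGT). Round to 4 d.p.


Wear rate = total wear / cumulative tonnage
Rate = 0.74 / 69
Rate = 0.0107 mm/MGT

0.0107


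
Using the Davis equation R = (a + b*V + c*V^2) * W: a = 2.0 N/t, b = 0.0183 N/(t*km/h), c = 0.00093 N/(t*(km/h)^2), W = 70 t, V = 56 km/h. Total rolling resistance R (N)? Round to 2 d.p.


b*V = 0.0183 * 56 = 1.0248
c*V^2 = 0.00093 * 3136 = 2.91648
R_per_t = 2.0 + 1.0248 + 2.91648 = 5.94128 N/t
R_total = 5.94128 * 70 = 415.89 N

415.89


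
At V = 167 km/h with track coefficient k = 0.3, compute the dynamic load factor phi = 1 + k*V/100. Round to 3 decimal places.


phi = 1 + k * V / 100
phi = 1 + 0.3 * 167 / 100
phi = 1 + 0.501
phi = 1.501

1.501


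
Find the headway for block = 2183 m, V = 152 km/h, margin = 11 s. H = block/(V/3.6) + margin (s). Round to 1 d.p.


V = 152 / 3.6 = 42.2222 m/s
Block traversal time = 2183 / 42.2222 = 51.7026 s
Headway = 51.7026 + 11
Headway = 62.7 s

62.7


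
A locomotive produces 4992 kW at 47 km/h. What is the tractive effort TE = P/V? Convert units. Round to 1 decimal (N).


Convert: P = 4992 kW = 4992000 W
V = 47 / 3.6 = 13.0556 m/s
TE = 4992000 / 13.0556
TE = 382366.0 N

382366.0


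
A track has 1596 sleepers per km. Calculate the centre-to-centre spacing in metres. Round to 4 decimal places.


Spacing = 1000 m / number of sleepers
Spacing = 1000 / 1596
Spacing = 0.6266 m

0.6266


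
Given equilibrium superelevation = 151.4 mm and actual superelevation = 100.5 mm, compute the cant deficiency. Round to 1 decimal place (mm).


Cant deficiency = equilibrium cant - actual cant
CD = 151.4 - 100.5
CD = 50.9 mm

50.9


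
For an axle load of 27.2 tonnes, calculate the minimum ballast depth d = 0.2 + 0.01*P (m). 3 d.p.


d = 0.2 + 0.01 * 27.2
d = 0.2 + 0.272
d = 0.472 m

0.472


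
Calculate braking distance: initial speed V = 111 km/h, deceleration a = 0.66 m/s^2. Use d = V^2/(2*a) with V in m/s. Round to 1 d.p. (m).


Convert speed: V = 111 / 3.6 = 30.8333 m/s
V^2 = 950.6944
d = 950.6944 / (2 * 0.66)
d = 950.6944 / 1.32
d = 720.2 m

720.2


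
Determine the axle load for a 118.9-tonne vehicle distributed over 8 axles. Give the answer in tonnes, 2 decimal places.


Load per axle = total weight / number of axles
Load = 118.9 / 8
Load = 14.86 tonnes

14.86


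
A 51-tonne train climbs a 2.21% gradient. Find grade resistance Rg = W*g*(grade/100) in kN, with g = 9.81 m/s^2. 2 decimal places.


Rg = W * 9.81 * grade / 100
Rg = 51 * 9.81 * 2.21 / 100
Rg = 500.31 * 0.0221
Rg = 11.06 kN

11.06


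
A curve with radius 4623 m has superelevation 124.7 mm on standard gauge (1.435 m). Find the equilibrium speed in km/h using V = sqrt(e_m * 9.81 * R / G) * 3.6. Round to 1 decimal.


Convert cant: e = 124.7 mm = 0.1247 m
V_ms = sqrt(0.1247 * 9.81 * 4623 / 1.435)
V_ms = sqrt(3941.009241) = 62.7775 m/s
V = 62.7775 * 3.6 = 226.0 km/h

226.0


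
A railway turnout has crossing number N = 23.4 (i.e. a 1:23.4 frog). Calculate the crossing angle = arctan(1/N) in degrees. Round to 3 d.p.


1/N = 1/23.4 = 0.042735
angle = arctan(0.042735) = 0.042709 rad
angle = 0.042709 * 180/pi = 2.447 degrees

2.447


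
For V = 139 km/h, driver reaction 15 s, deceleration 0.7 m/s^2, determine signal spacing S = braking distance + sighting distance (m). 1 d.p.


V = 139 / 3.6 = 38.6111 m/s
Braking distance = 38.6111^2 / (2*0.7) = 1064.8699 m
Sighting distance = 38.6111 * 15 = 579.1667 m
S = 1064.8699 + 579.1667 = 1644.0 m

1644.0


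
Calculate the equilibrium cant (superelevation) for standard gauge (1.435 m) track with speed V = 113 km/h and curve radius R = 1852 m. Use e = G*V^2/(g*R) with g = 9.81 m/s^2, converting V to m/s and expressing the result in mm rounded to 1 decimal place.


Convert speed: V = 113 / 3.6 = 31.3889 m/s
Apply formula: e = 1.435 * 31.3889^2 / (9.81 * 1852)
e = 1.435 * 985.2623 / 18168.12
e = 0.07782 m = 77.8 mm

77.8


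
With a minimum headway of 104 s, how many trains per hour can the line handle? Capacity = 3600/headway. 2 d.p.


Capacity = 3600 / headway
Capacity = 3600 / 104
Capacity = 34.62 trains/hour

34.62


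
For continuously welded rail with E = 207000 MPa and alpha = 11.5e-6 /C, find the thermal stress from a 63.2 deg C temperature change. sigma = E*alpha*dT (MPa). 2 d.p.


sigma = E * alpha * dT
sigma = 207000 * 11.5e-6 * 63.2
sigma = 2.3805 * 63.2
sigma = 150.45 MPa

150.45


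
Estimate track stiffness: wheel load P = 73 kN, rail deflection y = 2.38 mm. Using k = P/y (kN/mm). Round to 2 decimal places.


Track stiffness k = P / y
k = 73 / 2.38
k = 30.67 kN/mm

30.67


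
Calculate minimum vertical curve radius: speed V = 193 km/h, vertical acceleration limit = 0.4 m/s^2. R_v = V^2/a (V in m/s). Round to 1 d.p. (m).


Convert speed: V = 193 / 3.6 = 53.6111 m/s
V^2 = 2874.1512 m^2/s^2
R_v = 2874.1512 / 0.4
R_v = 7185.4 m

7185.4


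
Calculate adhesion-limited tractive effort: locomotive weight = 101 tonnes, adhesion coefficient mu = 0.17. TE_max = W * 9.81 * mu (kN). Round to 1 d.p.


TE_max = W * g * mu
TE_max = 101 * 9.81 * 0.17
TE_max = 990.81 * 0.17
TE_max = 168.4 kN

168.4


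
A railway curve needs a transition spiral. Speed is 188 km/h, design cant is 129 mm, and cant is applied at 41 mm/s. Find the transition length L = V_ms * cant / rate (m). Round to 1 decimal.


Convert speed: V = 188 / 3.6 = 52.2222 m/s
L = 52.2222 * 129 / 41
L = 6736.6667 / 41
L = 164.3 m

164.3


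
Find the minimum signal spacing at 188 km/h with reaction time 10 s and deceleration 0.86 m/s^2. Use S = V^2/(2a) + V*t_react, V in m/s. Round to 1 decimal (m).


V = 188 / 3.6 = 52.2222 m/s
Braking distance = 52.2222^2 / (2*0.86) = 1585.5584 m
Sighting distance = 52.2222 * 10 = 522.2222 m
S = 1585.5584 + 522.2222 = 2107.8 m

2107.8


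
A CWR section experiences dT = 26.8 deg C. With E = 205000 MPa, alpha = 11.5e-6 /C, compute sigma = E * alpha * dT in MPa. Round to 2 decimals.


sigma = E * alpha * dT
sigma = 205000 * 11.5e-6 * 26.8
sigma = 2.3575 * 26.8
sigma = 63.18 MPa

63.18


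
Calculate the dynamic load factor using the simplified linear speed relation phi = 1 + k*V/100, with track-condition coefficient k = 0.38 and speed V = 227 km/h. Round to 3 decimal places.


phi = 1 + k * V / 100
phi = 1 + 0.38 * 227 / 100
phi = 1 + 0.8626
phi = 1.863

1.863


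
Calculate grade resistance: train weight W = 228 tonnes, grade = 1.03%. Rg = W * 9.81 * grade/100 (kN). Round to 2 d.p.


Rg = W * 9.81 * grade / 100
Rg = 228 * 9.81 * 1.03 / 100
Rg = 2236.68 * 0.0103
Rg = 23.04 kN

23.04


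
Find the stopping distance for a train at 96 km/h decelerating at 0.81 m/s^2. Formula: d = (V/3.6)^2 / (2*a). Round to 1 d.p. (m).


Convert speed: V = 96 / 3.6 = 26.6667 m/s
V^2 = 711.1111
d = 711.1111 / (2 * 0.81)
d = 711.1111 / 1.62
d = 439.0 m

439.0


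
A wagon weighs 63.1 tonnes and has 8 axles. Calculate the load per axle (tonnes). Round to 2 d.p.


Load per axle = total weight / number of axles
Load = 63.1 / 8
Load = 7.89 tonnes

7.89


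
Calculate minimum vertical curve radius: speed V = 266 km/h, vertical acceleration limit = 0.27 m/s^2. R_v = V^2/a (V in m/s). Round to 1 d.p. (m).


Convert speed: V = 266 / 3.6 = 73.8889 m/s
V^2 = 5459.5679 m^2/s^2
R_v = 5459.5679 / 0.27
R_v = 20220.6 m

20220.6


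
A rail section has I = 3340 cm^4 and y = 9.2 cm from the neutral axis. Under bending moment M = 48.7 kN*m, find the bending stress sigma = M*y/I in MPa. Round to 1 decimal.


Convert units:
M = 48.7 kN*m = 48700000 N*mm
y = 9.2 cm = 92 mm
I = 3340 cm^4 = 33400000 mm^4
sigma = 48700000 * 92 / 33400000
sigma = 134.1 MPa

134.1


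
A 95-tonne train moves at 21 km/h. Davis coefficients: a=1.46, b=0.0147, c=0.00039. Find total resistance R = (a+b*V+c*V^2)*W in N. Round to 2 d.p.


b*V = 0.0147 * 21 = 0.3087
c*V^2 = 0.00039 * 441 = 0.17199
R_per_t = 1.46 + 0.3087 + 0.17199 = 1.94069 N/t
R_total = 1.94069 * 95 = 184.37 N

184.37


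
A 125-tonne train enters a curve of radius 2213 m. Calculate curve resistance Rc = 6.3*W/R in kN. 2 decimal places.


Rc = 6.3 * W / R
Rc = 6.3 * 125 / 2213
Rc = 787.5 / 2213
Rc = 0.36 kN

0.36


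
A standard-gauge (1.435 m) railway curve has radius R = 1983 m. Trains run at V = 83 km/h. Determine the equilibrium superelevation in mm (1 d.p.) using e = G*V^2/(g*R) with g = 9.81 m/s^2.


Convert speed: V = 83 / 3.6 = 23.0556 m/s
Apply formula: e = 1.435 * 23.0556^2 / (9.81 * 1983)
e = 1.435 * 531.5586 / 19453.23
e = 0.039211 m = 39.2 mm

39.2


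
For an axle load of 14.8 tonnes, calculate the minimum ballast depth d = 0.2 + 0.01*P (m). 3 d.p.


d = 0.2 + 0.01 * 14.8
d = 0.2 + 0.148
d = 0.348 m

0.348


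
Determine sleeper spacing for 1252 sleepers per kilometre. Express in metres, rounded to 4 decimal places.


Spacing = 1000 m / number of sleepers
Spacing = 1000 / 1252
Spacing = 0.7987 m

0.7987


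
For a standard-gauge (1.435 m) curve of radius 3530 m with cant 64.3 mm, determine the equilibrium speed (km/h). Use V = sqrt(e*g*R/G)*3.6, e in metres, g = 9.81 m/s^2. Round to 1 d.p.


Convert cant: e = 64.3 mm = 0.0643 m
V_ms = sqrt(0.0643 * 9.81 * 3530 / 1.435)
V_ms = sqrt(1551.682223) = 39.3914 m/s
V = 39.3914 * 3.6 = 141.8 km/h

141.8


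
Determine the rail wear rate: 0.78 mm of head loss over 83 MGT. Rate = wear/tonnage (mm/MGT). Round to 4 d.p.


Wear rate = total wear / cumulative tonnage
Rate = 0.78 / 83
Rate = 0.0094 mm/MGT

0.0094


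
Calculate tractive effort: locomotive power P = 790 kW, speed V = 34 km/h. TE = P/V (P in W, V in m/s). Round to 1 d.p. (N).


Convert: P = 790 kW = 790000 W
V = 34 / 3.6 = 9.4444 m/s
TE = 790000 / 9.4444
TE = 83647.1 N

83647.1


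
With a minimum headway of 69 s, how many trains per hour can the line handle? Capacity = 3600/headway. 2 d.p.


Capacity = 3600 / headway
Capacity = 3600 / 69
Capacity = 52.17 trains/hour

52.17


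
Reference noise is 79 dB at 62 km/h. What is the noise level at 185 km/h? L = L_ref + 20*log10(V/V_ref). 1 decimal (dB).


V/V_ref = 185 / 62 = 2.983871
log10(2.983871) = 0.47478
20 * 0.47478 = 9.4956
L = 79 + 9.4956 = 88.5 dB

88.5


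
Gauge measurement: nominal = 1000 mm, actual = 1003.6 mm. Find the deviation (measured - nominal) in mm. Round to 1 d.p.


Deviation = measured - nominal
Deviation = 1003.6 - 1000
Deviation = 3.6 mm

3.6


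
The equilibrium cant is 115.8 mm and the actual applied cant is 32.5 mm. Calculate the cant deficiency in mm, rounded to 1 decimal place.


Cant deficiency = equilibrium cant - actual cant
CD = 115.8 - 32.5
CD = 83.3 mm

83.3


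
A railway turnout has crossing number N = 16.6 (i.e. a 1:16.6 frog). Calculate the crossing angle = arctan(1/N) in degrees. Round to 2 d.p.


1/N = 1/16.6 = 0.060241
angle = arctan(0.060241) = 0.060168 rad
angle = 0.060168 * 180/pi = 3.45 degrees

3.45


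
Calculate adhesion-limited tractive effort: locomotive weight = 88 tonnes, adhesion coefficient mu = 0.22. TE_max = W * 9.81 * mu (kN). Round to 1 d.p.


TE_max = W * g * mu
TE_max = 88 * 9.81 * 0.22
TE_max = 863.28 * 0.22
TE_max = 189.9 kN

189.9


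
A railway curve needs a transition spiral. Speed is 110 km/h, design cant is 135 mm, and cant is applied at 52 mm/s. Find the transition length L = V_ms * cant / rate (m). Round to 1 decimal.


Convert speed: V = 110 / 3.6 = 30.5556 m/s
L = 30.5556 * 135 / 52
L = 4125.0 / 52
L = 79.3 m

79.3


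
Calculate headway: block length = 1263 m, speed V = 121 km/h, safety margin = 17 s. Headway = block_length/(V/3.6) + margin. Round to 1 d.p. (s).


V = 121 / 3.6 = 33.6111 m/s
Block traversal time = 1263 / 33.6111 = 37.5769 s
Headway = 37.5769 + 17
Headway = 54.6 s

54.6


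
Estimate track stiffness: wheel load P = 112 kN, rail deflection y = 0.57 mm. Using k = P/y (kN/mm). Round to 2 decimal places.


Track stiffness k = P / y
k = 112 / 0.57
k = 196.49 kN/mm

196.49


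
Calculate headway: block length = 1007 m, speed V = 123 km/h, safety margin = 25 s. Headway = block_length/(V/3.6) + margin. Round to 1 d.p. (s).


V = 123 / 3.6 = 34.1667 m/s
Block traversal time = 1007 / 34.1667 = 29.4732 s
Headway = 29.4732 + 25
Headway = 54.5 s

54.5


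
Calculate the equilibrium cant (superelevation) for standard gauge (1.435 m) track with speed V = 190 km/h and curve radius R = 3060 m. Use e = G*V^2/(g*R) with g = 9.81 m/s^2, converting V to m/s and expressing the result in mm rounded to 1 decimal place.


Convert speed: V = 190 / 3.6 = 52.7778 m/s
Apply formula: e = 1.435 * 52.7778^2 / (9.81 * 3060)
e = 1.435 * 2785.4938 / 30018.6
e = 0.133157 m = 133.2 mm

133.2


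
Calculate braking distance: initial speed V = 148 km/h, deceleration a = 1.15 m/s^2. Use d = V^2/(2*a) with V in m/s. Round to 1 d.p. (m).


Convert speed: V = 148 / 3.6 = 41.1111 m/s
V^2 = 1690.1235
d = 1690.1235 / (2 * 1.15)
d = 1690.1235 / 2.3
d = 734.8 m

734.8


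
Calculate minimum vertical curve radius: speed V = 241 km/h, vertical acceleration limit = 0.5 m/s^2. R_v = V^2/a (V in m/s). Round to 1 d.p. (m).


Convert speed: V = 241 / 3.6 = 66.9444 m/s
V^2 = 4481.5586 m^2/s^2
R_v = 4481.5586 / 0.5
R_v = 8963.1 m

8963.1


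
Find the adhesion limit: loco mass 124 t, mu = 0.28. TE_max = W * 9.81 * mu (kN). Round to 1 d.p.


TE_max = W * g * mu
TE_max = 124 * 9.81 * 0.28
TE_max = 1216.44 * 0.28
TE_max = 340.6 kN

340.6


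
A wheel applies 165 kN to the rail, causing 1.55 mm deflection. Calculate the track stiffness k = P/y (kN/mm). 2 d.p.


Track stiffness k = P / y
k = 165 / 1.55
k = 106.45 kN/mm

106.45


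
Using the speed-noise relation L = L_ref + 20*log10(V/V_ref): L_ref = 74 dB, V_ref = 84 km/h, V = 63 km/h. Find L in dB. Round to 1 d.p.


V/V_ref = 63 / 84 = 0.75
log10(0.75) = -0.124939
20 * -0.124939 = -2.4988
L = 74 + -2.4988 = 71.5 dB

71.5


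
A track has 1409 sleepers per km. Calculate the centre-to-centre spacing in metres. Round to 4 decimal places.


Spacing = 1000 m / number of sleepers
Spacing = 1000 / 1409
Spacing = 0.7097 m

0.7097


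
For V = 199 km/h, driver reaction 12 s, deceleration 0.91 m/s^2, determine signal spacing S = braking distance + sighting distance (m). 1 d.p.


V = 199 / 3.6 = 55.2778 m/s
Braking distance = 55.2778^2 / (2*0.91) = 1678.9191 m
Sighting distance = 55.2778 * 12 = 663.3333 m
S = 1678.9191 + 663.3333 = 2342.3 m

2342.3


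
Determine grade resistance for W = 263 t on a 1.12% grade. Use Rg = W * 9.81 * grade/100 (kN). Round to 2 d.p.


Rg = W * 9.81 * grade / 100
Rg = 263 * 9.81 * 1.12 / 100
Rg = 2580.03 * 0.0112
Rg = 28.90 kN

28.90


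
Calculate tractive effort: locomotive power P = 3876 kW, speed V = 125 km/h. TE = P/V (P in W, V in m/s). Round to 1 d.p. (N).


Convert: P = 3876 kW = 3876000 W
V = 125 / 3.6 = 34.7222 m/s
TE = 3876000 / 34.7222
TE = 111628.8 N

111628.8


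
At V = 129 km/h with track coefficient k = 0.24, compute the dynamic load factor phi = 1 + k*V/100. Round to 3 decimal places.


phi = 1 + k * V / 100
phi = 1 + 0.24 * 129 / 100
phi = 1 + 0.3096
phi = 1.310

1.310


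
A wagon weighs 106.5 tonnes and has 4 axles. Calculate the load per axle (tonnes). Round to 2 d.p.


Load per axle = total weight / number of axles
Load = 106.5 / 4
Load = 26.63 tonnes

26.63


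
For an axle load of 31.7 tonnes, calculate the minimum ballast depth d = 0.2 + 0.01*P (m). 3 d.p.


d = 0.2 + 0.01 * 31.7
d = 0.2 + 0.317
d = 0.517 m

0.517


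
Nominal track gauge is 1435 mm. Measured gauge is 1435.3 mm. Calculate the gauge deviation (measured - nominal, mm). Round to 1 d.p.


Deviation = measured - nominal
Deviation = 1435.3 - 1435
Deviation = 0.3 mm

0.3


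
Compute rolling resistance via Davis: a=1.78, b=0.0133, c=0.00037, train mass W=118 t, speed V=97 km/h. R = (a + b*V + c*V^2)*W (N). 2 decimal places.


b*V = 0.0133 * 97 = 1.2901
c*V^2 = 0.00037 * 9409 = 3.48133
R_per_t = 1.78 + 1.2901 + 3.48133 = 6.55143 N/t
R_total = 6.55143 * 118 = 773.07 N

773.07


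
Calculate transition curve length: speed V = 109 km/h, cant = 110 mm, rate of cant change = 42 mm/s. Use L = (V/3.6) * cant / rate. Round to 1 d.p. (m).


Convert speed: V = 109 / 3.6 = 30.2778 m/s
L = 30.2778 * 110 / 42
L = 3330.5556 / 42
L = 79.3 m

79.3


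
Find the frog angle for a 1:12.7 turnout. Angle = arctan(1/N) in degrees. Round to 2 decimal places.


1/N = 1/12.7 = 0.07874
angle = arctan(0.07874) = 0.078578 rad
angle = 0.078578 * 180/pi = 4.50 degrees

4.50


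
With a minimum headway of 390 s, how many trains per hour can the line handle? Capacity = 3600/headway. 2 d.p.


Capacity = 3600 / headway
Capacity = 3600 / 390
Capacity = 9.23 trains/hour

9.23


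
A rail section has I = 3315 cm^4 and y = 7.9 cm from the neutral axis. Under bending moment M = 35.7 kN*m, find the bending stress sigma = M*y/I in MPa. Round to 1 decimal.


Convert units:
M = 35.7 kN*m = 35700000 N*mm
y = 7.9 cm = 79 mm
I = 3315 cm^4 = 33150000 mm^4
sigma = 35700000 * 79 / 33150000
sigma = 85.1 MPa

85.1


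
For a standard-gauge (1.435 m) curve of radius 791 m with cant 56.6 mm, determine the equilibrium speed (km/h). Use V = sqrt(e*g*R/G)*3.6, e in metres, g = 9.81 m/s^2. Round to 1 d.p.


Convert cant: e = 56.6 mm = 0.0566 m
V_ms = sqrt(0.0566 * 9.81 * 791 / 1.435)
V_ms = sqrt(306.062429) = 17.4946 m/s
V = 17.4946 * 3.6 = 63.0 km/h

63.0
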